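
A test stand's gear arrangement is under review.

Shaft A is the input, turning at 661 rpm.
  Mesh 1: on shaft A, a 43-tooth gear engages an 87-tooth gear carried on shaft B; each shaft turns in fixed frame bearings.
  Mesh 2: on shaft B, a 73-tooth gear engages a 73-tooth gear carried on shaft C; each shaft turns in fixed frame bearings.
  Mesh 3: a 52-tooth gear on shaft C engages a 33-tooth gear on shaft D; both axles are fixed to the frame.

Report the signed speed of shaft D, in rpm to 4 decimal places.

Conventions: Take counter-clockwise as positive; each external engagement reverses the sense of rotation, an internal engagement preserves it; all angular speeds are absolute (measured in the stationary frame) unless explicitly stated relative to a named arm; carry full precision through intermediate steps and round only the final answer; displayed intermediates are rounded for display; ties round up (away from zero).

3-mesh fixed-axis compound train (all bearings frame-fixed)
mesh 1 [43T→87T]: ω = 661.0000×43/87 = 326.7011 rpm, sense flips to −
mesh 2 [73T→73T]: ω = 326.7011×73/73 = 326.7011 rpm, sense flips to +
mesh 3 [52T→33T]: ω = 326.7011×52/33 = 514.8018 rpm, sense flips to −
signed output speed = -514.8018 rpm

-514.8018 rpm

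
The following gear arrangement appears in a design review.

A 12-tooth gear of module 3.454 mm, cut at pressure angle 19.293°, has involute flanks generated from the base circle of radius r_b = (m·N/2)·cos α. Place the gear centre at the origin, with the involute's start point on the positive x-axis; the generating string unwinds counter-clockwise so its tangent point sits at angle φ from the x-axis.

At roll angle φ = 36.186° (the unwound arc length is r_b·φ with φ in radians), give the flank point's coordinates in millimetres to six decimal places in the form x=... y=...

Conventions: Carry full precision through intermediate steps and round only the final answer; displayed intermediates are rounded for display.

topology: single-mesh involute geometry — m = 3.454, N = 12
pitch radius r_p = m·N/2 = 3.454·12/2 = 20.724000
base radius r_b = r_p·cos α = 20.724000·cos 19.293° = 19.560168
roll angle φ = 36.186° = 0.63156484 rad
x = r_b·(cos φ + φ·sin φ) = 23.080721
y = r_b·(sin φ − φ·cos φ) = 1.577911

x=23.080721 y=1.577911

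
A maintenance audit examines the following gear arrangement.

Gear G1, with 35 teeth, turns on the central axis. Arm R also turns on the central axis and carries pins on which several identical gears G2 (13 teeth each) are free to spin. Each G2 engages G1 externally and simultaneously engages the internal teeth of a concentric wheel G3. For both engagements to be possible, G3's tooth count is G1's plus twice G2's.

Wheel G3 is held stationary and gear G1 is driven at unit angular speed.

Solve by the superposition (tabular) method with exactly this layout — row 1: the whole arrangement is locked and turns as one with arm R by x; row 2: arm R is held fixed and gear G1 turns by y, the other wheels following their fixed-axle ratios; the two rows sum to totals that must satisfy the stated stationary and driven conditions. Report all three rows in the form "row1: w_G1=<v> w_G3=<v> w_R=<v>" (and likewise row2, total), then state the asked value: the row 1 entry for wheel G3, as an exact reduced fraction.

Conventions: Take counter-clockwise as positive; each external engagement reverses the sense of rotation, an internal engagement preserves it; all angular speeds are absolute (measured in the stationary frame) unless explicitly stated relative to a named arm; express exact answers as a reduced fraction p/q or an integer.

topology: planetary set — G1 35T / G2 13T / G3 61T, arm = carrier (Willis)
superposition row 1 [locked train]: every member turns x
row 2 — arm fixed, fixed-axis ratios: sun y, ring −(35/61)·y, arm 0
boundary: total ω_ring = x − (35/61)·y = 0 and total ω_sun = x + y = 1  ⇒  y = 61/96, x = 35/96
row 2 ring = −(35/61)·61/96 = -35/96
totals (row 1 + row 2): sun 35/96 + 61/96 = 1, ring 35/96 + (-35/96) = 0, arm 35/96 + 0 = 35/96
asked cell (row1, ring) = 35/96

row1: w_G1=35/96 w_G3=35/96 w_R=35/96
row2: w_G1=61/96 w_G3=-35/96 w_R=0
total: w_G1=1 w_G3=0 w_R=35/96
asked value: 35/96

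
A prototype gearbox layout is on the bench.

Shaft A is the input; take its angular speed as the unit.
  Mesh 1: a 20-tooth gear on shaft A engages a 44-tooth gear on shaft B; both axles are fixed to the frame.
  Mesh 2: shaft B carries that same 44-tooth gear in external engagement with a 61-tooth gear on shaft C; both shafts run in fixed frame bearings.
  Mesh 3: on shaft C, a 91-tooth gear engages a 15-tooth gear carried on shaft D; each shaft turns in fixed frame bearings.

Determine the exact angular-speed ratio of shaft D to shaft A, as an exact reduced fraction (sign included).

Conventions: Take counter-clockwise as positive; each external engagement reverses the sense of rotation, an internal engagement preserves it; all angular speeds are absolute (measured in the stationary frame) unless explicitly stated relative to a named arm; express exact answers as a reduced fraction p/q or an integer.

class = fixed-axis compound train [3 meshes; 3 ratios multiply, 3 sense flips]
mesh 1 [20T→44T]: running ratio 5/11, sense −
mesh 2 [44T→61T]: running ratio 20/61, sense +
mesh 3 [91T→15T]: running ratio 364/183, sense −
ω_out/ω_in = -364/183

-364/183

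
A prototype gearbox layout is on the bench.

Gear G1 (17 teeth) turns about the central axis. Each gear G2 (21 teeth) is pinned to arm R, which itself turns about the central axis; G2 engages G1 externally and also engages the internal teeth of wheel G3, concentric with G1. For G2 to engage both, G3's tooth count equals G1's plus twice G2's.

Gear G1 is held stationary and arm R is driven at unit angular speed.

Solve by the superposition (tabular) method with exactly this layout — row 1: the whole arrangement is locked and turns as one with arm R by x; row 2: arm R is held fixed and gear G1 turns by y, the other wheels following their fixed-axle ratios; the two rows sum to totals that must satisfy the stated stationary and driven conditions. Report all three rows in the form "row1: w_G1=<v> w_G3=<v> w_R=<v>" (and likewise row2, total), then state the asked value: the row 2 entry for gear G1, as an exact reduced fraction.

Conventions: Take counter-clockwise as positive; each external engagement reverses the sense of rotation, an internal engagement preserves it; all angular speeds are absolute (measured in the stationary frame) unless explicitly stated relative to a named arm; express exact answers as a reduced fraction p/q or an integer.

planetary set (17T centre, 21T on arm, 59T internal) — Willis relation
row 1: whole set turns with the arm by x
superposition row 2 [arm held]: sun y, ring −(17/59)·y, arm 0
boundary: total ω_sun = x + y = 0 and total ω_arm = x = 1  ⇒  y = -1, x = 1
row 2 ring = −(17/59)·(-1) = 17/59
totals (row 1 + row 2): sun 1 + (-1) = 0, ring 1 + 17/59 = 76/59, arm 1 + 0 = 1
asked cell (row2, sun) = -1

row1: w_G1=1 w_G3=1 w_R=1
row2: w_G1=-1 w_G3=17/59 w_R=0
total: w_G1=0 w_G3=76/59 w_R=1
asked value: -1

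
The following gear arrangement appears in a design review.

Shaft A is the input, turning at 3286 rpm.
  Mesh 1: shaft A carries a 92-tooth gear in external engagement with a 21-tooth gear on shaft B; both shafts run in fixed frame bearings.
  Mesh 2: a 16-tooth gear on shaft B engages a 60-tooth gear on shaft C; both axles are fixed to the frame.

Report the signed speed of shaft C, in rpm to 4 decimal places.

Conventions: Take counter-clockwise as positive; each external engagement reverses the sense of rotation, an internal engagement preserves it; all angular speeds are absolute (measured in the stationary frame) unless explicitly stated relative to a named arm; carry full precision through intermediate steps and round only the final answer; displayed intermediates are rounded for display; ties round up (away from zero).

+3838.8825 rpm

recognized (3 fixed axles, 2 meshes): fixed-axis compound train
mesh 1 [92T→21T]: ω = 3286.0000×92/21 = 14395.8095 rpm, sense flips to −
mesh 2 [16T→60T]: ω = 14395.8095×16/60 = 3838.8825 rpm, sense flips to +
signed output speed = +3838.8825 rpm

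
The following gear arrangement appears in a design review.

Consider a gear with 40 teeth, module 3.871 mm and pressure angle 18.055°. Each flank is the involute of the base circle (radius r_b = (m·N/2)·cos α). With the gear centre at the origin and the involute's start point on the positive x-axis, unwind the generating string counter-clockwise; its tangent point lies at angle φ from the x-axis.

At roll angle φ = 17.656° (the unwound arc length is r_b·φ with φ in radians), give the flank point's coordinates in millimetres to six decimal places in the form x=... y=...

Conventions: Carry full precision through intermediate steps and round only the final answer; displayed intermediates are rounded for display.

x=77.020152 y=0.711184

single-mesh involute tooth geometry (40T wheel at module 3.871)
pitch radius r_p = m·N/2 = 3.871·40/2 = 77.420000
base radius r_b = r_p·cos α = 77.420000·cos 18.055° = 73.607796
roll angle φ = 17.656° = 0.30815533 rad
x = r_b·(cos φ + φ·sin φ) = 77.020152
y = r_b·(sin φ − φ·cos φ) = 0.711184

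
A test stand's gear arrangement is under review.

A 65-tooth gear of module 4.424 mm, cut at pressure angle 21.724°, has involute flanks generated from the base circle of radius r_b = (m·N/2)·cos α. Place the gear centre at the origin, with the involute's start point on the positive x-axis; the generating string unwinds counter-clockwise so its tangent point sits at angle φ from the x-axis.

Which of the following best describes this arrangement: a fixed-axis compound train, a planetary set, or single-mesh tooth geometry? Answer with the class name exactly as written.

topology: single-mesh involute geometry — m = 4.424, N = 65
classification: single-mesh tooth geometry

single-mesh tooth geometry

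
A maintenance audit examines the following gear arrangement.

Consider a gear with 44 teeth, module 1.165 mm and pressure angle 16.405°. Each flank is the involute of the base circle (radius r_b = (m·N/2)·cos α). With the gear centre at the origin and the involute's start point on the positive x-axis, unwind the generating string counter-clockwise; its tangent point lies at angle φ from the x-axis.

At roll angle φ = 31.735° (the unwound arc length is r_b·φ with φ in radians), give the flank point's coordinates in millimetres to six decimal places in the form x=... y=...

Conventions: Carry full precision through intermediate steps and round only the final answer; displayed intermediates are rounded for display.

recognized (one wheel, involute flank): single-mesh tooth geometry, m = 1.165, N = 44
pitch radius r_p = m·N/2 = 1.165·44/2 = 25.630000
base radius r_b = r_p·cos α = 25.630000·cos 16.405° = 24.586586
roll angle φ = 31.735° = 0.55388024 rad
x = r_b·(cos φ + φ·sin φ) = 28.073606
y = r_b·(sin φ − φ·cos φ) = 1.350337

x=28.073606 y=1.350337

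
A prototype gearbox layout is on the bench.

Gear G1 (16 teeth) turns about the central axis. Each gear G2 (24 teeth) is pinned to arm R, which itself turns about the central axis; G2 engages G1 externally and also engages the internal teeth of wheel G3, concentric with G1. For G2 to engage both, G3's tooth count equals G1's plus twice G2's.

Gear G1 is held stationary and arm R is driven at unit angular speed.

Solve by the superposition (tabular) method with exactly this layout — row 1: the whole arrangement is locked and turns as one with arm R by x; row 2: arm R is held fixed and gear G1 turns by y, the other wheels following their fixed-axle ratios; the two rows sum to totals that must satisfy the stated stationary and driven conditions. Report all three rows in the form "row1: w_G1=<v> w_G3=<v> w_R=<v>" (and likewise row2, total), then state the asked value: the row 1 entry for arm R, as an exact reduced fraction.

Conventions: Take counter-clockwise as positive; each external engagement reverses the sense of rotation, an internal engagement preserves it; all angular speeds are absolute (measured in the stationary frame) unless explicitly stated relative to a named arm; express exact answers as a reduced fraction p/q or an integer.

recognized (axles ride arm R): planetary set, 16/24/64 teeth
row 1: whole set turns with the arm by x
superposition row 2 [arm held]: sun y, ring −(16/64)·y, arm 0
boundary: total ω_sun = x + y = 0 and total ω_arm = x = 1  ⇒  y = -1, x = 1
row 2 ring = −(16/64)·(-1) = 1/4
totals (row 1 + row 2): sun 1 + (-1) = 0, ring 1 + 1/4 = 5/4, arm 1 + 0 = 1
asked cell (row1, arm) = 1

row1: w_G1=1 w_G3=1 w_R=1
row2: w_G1=-1 w_G3=1/4 w_R=0
total: w_G1=0 w_G3=5/4 w_R=1
asked value: 1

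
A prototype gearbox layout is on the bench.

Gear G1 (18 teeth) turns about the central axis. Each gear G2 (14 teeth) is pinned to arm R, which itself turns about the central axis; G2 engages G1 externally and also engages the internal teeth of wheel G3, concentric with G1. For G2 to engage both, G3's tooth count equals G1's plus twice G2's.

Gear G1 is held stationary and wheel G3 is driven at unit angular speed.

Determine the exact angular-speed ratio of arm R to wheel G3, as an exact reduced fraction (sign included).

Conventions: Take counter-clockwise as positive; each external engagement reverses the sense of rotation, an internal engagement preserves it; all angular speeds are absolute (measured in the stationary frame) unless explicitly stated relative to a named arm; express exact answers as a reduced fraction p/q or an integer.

23/32

class = planetary set [G3 = 18+2·14 = 46; Willis about the carrier]
ring teeth: 18 + 2·14 = 46
18(ω_sun−ω_arm) = −46(ω_ring−ω_arm),  ω_sun = 0, ω_ring = 1
18(0−ω_arm) = −46(1−ω_arm)  ⇒  64·ω_arm = 46  ⇒  ω_arm = 23/32
ω_out/ω_in = 23/32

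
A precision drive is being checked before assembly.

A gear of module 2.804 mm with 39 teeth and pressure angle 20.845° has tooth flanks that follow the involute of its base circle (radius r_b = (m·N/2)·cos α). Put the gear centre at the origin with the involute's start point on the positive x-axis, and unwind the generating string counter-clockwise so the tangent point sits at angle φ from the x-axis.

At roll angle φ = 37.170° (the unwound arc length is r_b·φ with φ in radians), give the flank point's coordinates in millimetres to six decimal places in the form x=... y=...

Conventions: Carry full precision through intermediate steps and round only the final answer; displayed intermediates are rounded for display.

x=60.746788 y=4.457722

single-mesh involute tooth geometry (39T wheel at module 2.804)
pitch radius r_p = m·N/2 = 2.804·39/2 = 54.678000
base radius r_b = r_p·cos α = 54.678000·cos 20.845° = 51.099133
roll angle φ = 37.170° = 0.64873888 rad
x = r_b·(cos φ + φ·sin φ) = 60.746788
y = r_b·(sin φ − φ·cos φ) = 4.457722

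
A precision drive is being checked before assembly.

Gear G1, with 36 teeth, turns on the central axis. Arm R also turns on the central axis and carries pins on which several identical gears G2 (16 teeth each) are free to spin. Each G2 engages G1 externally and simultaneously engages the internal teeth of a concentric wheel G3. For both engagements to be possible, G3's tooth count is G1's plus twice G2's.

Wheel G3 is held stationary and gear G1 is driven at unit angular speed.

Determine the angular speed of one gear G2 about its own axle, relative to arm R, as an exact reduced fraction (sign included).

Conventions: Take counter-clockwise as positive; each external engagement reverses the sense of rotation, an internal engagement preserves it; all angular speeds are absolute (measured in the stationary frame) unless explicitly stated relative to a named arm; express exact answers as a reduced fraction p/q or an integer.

-153/104

topology: planetary set — G1 36T / G2 16T / G3 68T, arm = carrier (Willis)
ring teeth: 36 + 2·16 = 68
36(ω_sun−ω_arm) = −68(ω_ring−ω_arm),  ω_ring = 0, ω_sun = 1
36(1−ω_arm) = −68(0−ω_arm)  ⇒  104·ω_arm = 36  ⇒  ω_arm = 9/26
sun–planet mesh: 36·(1−9/26) = −16·(ω_p−ω_arm)  ⇒  ω_p−ω_arm = -153/104
exact speed ratio = -153/104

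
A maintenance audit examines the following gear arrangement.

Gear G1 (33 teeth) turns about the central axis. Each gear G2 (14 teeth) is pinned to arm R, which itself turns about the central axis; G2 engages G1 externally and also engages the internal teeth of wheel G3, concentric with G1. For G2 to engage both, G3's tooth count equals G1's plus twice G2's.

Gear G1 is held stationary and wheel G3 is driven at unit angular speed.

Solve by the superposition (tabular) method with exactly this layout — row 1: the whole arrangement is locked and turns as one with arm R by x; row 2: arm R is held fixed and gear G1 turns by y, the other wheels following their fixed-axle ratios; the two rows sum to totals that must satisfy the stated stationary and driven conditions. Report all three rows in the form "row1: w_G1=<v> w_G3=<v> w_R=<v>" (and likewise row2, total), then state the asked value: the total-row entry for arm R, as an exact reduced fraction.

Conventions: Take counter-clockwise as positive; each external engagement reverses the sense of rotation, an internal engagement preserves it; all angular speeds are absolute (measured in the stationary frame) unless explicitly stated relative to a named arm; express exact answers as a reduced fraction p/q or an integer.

class = planetary set [G3 = 33+2·14 = 61; Willis about the carrier]
superposition row 1 [locked train]: every member turns x
row 2 (arm held, sun turns y): ω_ring = −(33/61)·y, ω_arm = 0
boundary: total ω_sun = x + y = 0 and total ω_ring = x − (33/61)·y = 1  ⇒  y = -61/94, x = 61/94
row 2 ring = −(33/61)·(-61/94) = 33/94
totals (row 1 + row 2): sun 61/94 + (-61/94) = 0, ring 61/94 + 33/94 = 1, arm 61/94 + 0 = 61/94
asked cell (total, arm) = 61/94

row1: w_G1=61/94 w_G3=61/94 w_R=61/94
row2: w_G1=-61/94 w_G3=33/94 w_R=0
total: w_G1=0 w_G3=1 w_R=61/94
asked value: 61/94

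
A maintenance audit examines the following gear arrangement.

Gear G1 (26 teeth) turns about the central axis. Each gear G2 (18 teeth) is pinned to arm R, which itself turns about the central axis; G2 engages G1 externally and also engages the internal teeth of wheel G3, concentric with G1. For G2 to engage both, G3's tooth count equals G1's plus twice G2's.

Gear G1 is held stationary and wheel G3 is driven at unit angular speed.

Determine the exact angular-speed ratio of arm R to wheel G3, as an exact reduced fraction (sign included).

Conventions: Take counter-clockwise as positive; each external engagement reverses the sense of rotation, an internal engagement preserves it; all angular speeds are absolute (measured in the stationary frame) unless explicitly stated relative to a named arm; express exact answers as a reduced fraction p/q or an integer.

topology: planetary set — G1 26T / G2 18T / G3 62T, arm = carrier (Willis)
ring teeth: 26 + 2·18 = 62
26(ω_sun−ω_arm) = −62(ω_ring−ω_arm),  ω_sun = 0, ω_ring = 1
26(0−ω_arm) = −62(1−ω_arm)  ⇒  88·ω_arm = 62  ⇒  ω_arm = 31/44
ω_out/ω_in = 31/44

31/44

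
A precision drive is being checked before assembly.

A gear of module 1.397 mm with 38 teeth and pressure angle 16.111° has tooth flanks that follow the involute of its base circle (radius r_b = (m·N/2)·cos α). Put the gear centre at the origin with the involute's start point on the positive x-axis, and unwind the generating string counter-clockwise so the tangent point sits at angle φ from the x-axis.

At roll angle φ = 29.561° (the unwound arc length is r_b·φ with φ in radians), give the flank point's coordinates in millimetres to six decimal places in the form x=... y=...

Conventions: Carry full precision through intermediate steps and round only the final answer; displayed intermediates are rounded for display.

single-mesh involute tooth geometry (38T wheel at module 1.397)
pitch radius r_p = m·N/2 = 1.397·38/2 = 26.543000
base radius r_b = r_p·cos α = 26.543000·cos 16.111° = 25.500547
roll angle φ = 29.561° = 0.51593678 rad
x = r_b·(cos φ + φ·sin φ) = 28.672007
y = r_b·(sin φ − φ·cos φ) = 1.136614

x=28.672007 y=1.136614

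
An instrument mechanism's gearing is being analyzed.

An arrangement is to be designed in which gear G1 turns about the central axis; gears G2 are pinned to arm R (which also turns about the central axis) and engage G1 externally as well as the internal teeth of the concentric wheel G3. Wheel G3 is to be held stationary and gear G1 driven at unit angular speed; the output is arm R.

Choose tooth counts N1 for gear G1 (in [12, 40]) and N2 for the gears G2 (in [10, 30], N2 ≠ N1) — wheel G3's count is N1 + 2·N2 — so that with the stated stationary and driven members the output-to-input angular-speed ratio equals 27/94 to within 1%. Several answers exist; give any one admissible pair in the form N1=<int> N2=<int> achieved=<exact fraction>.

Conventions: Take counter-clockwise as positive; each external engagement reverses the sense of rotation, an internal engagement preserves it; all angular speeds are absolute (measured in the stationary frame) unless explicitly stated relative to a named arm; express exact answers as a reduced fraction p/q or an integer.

N1=27 N2=20 achieved=27/94

class = planetary set [ratio 27/94 wanted; Willis about the carrier]
Willis with ω_ring = 0: ω_arm/ω_sun = N1/(N1+N3); set equal to 27/94  ⇒  N3/N1 = 1/(27/94) − 1 = 67/27
N3 = N1 + 2·N2  ⇒  N2/N1 = (N3/N1 − 1)/2 = (67/27 − 1)/2 = 20/27
smallest multiple with N1 ≥ 12 and N2 ≥ 10: k = 1  ⇒  N1 = 1·27 = 27, N2 = 1·20 = 20 (N1 ≤ 40, N2 ≤ 30, N2 ≠ N1 ✓), N3 = 27 + 2·20 = 67
check: N1/(N1+N3) with N1 = 27, N3 = 67 gives 27/94; |achieved − target| = 0 ≤ 27/9400 ✓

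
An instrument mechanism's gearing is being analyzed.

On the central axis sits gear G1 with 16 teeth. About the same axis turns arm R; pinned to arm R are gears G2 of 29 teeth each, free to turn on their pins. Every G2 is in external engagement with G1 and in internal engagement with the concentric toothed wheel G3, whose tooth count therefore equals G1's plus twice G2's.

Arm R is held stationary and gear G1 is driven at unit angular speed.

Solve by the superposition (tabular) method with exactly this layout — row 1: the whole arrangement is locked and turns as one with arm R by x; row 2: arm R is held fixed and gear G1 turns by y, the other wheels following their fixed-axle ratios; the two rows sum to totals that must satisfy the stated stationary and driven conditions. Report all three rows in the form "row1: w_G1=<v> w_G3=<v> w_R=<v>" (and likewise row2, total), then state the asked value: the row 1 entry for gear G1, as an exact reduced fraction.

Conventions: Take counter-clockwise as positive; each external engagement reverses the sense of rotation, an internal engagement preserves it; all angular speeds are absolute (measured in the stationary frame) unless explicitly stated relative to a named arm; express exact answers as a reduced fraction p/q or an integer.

row1: w_G1=0 w_G3=0 w_R=0
row2: w_G1=1 w_G3=-8/37 w_R=0
total: w_G1=1 w_G3=-8/37 w_R=0
asked value: 0

topology: planetary set — G1 16T / G2 29T / G3 74T, arm = carrier (Willis)
row 1 (train locked, turned with arm): all members turn x
row 2: sun turns y, ring = −(16/74)·y, arm 0
boundary: total ω_arm = x = 0 and total ω_sun = x + y = 1  ⇒  y = 1, x = 0
row 2 ring = −(16/74)·1 = -8/37
totals (row 1 + row 2): sun 0 + 1 = 1, ring 0 + (-8/37) = -8/37, arm 0 + 0 = 0
asked cell (row1, sun) = 0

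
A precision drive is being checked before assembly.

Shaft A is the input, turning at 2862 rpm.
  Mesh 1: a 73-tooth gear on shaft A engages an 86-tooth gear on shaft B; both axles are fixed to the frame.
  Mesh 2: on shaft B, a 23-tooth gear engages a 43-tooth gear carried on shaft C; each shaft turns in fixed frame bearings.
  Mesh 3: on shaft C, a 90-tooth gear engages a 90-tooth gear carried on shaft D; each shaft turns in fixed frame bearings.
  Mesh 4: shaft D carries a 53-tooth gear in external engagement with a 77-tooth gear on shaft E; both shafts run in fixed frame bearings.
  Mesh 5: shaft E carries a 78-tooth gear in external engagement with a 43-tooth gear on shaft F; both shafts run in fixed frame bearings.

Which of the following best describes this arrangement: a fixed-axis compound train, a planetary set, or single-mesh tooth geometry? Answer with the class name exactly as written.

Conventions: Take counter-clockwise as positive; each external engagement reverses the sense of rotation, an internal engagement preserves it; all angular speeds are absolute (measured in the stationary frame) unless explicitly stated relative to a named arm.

fixed-axis compound train

5-mesh fixed-axis compound train (all bearings frame-fixed)
classification: fixed-axis compound train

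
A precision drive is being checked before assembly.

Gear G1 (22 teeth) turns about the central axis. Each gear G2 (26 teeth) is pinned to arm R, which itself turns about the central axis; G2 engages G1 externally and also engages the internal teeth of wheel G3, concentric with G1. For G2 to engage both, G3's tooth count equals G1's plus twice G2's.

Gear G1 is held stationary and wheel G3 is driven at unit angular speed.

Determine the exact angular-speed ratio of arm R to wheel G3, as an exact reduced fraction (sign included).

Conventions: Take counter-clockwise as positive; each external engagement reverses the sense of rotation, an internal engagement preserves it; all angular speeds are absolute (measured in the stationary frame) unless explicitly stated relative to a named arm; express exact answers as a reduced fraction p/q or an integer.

37/48

topology: planetary set — G1 22T / G2 26T / G3 74T, arm = carrier (Willis)
ring teeth: 22 + 2·26 = 74
22(ω_sun−ω_arm) = −74(ω_ring−ω_arm),  ω_sun = 0, ω_ring = 1
22(0−ω_arm) = −74(1−ω_arm)  ⇒  96·ω_arm = 74  ⇒  ω_arm = 37/48
ω_out/ω_in = 37/48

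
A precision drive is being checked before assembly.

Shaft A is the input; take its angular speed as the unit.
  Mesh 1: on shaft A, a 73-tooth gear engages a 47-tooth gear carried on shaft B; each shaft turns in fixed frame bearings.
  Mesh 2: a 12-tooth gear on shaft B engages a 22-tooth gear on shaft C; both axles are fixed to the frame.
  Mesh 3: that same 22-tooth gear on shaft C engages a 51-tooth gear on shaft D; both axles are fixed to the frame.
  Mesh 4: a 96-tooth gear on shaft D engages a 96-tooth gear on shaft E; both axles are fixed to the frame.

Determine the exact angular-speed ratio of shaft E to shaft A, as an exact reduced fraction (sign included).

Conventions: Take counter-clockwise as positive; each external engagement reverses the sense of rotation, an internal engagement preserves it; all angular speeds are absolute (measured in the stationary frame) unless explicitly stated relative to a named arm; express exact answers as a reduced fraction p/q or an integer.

class = fixed-axis compound train [4 meshes; 4 ratios multiply, 4 sense flips]
mesh 1 [73T→47T]: running ratio 73/47, sense −
mesh 2 [12T→22T]: running ratio 438/517, sense +
mesh 3 [22T→51T]: running ratio 292/799, sense −
mesh 4 [96T→96T]: running ratio 292/799, sense +
ω_out/ω_in = 292/799

292/799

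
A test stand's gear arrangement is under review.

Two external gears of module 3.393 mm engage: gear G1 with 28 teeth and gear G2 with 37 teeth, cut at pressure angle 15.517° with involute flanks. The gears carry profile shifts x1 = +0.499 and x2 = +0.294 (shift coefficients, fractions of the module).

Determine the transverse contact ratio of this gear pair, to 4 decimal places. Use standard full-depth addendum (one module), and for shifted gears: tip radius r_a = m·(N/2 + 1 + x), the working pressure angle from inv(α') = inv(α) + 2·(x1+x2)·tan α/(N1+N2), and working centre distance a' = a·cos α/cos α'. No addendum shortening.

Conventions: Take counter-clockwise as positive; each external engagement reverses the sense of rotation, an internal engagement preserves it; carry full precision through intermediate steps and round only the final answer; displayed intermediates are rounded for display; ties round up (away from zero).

recognized (one external pair, fixed centres): single-mesh tooth geometry, m = 3.393, N1 = 28, N2 = 37
base radii: r_b1 = 45.770605, r_b2 = 60.482586
tip radii: r_a1 = 52.588107, r_a2 = 67.161042
inv(α') = inv(15.517°) + 2·(+0.499+0.294)·tan α/(28+37) = 0.01359587  ⇒  α' = 19.41577°
a' = a·cos α / cos α' = 110.2725·cos 15.517°/cos 19.41577° = 112.660030
action lengths: √(r_a1²−r_b1²) = 25.895187, √(r_a2²−r_b2²) = 29.196959
base pitch p_b = π·m·cos α = 10.270900
CR = (25.895187 + 29.196959 − 112.660030·sin 19.41577°)/10.270900 = 1.717632
contact ratio ≈ 1.7176

1.7176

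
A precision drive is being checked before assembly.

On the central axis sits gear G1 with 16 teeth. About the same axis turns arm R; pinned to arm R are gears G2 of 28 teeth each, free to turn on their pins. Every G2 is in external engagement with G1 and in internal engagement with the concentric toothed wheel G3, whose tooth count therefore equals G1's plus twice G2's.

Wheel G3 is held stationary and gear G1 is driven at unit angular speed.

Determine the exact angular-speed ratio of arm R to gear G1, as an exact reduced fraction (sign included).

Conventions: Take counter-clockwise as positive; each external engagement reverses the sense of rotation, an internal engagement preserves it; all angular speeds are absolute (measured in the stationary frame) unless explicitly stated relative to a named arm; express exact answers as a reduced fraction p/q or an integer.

2/11

recognized (axles ride arm R): planetary set, 16/28/72 teeth
ring teeth: 16 + 2·28 = 72
16(ω_sun−ω_arm) = −72(ω_ring−ω_arm),  ω_ring = 0, ω_sun = 1
16(1−ω_arm) = −72(0−ω_arm)  ⇒  88·ω_arm = 16  ⇒  ω_arm = 2/11
ω_out/ω_in = 2/11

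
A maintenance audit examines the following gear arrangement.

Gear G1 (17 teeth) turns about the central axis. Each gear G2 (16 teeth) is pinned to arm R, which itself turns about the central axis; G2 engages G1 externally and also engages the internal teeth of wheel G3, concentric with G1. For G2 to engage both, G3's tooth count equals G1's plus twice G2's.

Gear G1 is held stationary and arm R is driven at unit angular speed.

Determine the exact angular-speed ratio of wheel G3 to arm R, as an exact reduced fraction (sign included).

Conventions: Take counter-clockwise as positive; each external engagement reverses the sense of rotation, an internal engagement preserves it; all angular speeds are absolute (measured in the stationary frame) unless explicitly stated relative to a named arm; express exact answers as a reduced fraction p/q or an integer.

66/49

planetary set (17T centre, 16T on arm, 49T internal) — Willis relation
ring teeth: 17 + 2·16 = 49
17(ω_sun−ω_arm) = −49(ω_ring−ω_arm),  ω_sun = 0, ω_arm = 1
ω_ring = 1 − (17/49)(0−1) = 66/49
ω_out/ω_in = 66/49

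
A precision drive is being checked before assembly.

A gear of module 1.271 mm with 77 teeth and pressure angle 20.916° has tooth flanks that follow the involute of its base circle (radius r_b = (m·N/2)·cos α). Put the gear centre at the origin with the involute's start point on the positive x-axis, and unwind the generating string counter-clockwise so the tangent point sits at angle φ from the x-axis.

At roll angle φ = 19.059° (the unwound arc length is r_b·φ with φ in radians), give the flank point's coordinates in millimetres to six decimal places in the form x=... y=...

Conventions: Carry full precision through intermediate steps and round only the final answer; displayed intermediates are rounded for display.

single-mesh involute tooth geometry (77T wheel at module 1.271)
pitch radius r_p = m·N/2 = 1.271·77/2 = 48.933500
base radius r_b = r_p·cos α = 48.933500·cos 20.916° = 45.709018
roll angle φ = 19.059° = 0.33264230 rad
x = r_b·(cos φ + φ·sin φ) = 48.168363
y = r_b·(sin φ − φ·cos φ) = 0.554626

x=48.168363 y=0.554626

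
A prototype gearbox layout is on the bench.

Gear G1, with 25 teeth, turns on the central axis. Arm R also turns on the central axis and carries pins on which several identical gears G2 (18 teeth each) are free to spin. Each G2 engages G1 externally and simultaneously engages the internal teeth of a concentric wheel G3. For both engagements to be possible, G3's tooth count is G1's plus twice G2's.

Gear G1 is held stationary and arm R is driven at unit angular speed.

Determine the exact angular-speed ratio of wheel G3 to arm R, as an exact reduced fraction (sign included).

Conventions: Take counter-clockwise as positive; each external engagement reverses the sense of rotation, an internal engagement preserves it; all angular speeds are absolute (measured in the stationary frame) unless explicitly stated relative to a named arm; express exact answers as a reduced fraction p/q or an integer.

86/61

class = planetary set [G3 = 25+2·18 = 61; Willis about the carrier]
ring teeth: 25 + 2·18 = 61
25(ω_sun−ω_arm) = −61(ω_ring−ω_arm),  ω_sun = 0, ω_arm = 1
ω_ring = 1 − (25/61)(0−1) = 86/61
ω_out/ω_in = 86/61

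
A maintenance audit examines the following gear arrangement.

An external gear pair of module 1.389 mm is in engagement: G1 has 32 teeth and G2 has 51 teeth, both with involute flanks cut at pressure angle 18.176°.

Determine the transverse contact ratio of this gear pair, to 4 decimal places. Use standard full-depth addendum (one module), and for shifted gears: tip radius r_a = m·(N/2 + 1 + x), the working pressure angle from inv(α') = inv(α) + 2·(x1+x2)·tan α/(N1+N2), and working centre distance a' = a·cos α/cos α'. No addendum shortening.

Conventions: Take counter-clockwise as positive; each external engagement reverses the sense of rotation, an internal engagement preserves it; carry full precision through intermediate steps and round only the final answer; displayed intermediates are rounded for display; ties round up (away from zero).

recognized (one external pair, fixed centres): single-mesh tooth geometry, m = 1.389, N1 = 32, N2 = 51
base radii: r_b1 = 21.115085, r_b2 = 33.652166
tip radii: r_a1 = 23.613000, r_a2 = 36.808500
no profile shift: α' = α, a' = a
action lengths: √(r_a1²−r_b1²) = 10.570098, √(r_a2²−r_b2²) = 14.912994
base pitch p_b = π·m·cos α = 4.145937
CR = (10.570098 + 14.912994 − 57.643500·sin 18.17600°)/4.145937 = 1.809471
contact ratio ≈ 1.8095

1.8095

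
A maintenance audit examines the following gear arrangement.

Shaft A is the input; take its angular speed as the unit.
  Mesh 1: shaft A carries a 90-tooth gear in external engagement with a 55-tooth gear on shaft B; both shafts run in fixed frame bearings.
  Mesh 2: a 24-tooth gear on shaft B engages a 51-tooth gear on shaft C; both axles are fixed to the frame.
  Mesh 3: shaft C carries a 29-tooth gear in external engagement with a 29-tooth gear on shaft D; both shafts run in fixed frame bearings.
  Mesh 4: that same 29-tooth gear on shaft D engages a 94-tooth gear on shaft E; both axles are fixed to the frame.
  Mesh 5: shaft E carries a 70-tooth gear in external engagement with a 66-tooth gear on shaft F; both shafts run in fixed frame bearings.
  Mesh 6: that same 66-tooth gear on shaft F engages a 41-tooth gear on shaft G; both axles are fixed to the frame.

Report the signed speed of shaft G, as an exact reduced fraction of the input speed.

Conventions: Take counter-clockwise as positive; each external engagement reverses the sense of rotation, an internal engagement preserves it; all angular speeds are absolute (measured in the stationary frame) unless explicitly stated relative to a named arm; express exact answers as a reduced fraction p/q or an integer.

6-mesh fixed-axis compound train (all bearings frame-fixed)
mesh 1 [90T→55T]: |ω|/ω_in = 1×90/55 = 18/11, sense flips to −
mesh 2 [24T→51T]: |ω|/ω_in = (18/11)×24/51 = 144/187, sense flips to +
mesh 3 [29T→29T]: |ω|/ω_in = (144/187)×29/29 = 144/187, sense flips to −
mesh 4 [29T→94T]: |ω|/ω_in = (144/187)×29/94 = 2088/8789, sense flips to +
mesh 5 [70T→66T]: |ω|/ω_in = (2088/8789)×70/66 = 24360/96679, sense flips to −
mesh 6 [66T→41T]: |ω|/ω_in = (24360/96679)×66/41 = 146160/360349, sense flips to +
signed output speed (× input speed) = 146160/360349

146160/360349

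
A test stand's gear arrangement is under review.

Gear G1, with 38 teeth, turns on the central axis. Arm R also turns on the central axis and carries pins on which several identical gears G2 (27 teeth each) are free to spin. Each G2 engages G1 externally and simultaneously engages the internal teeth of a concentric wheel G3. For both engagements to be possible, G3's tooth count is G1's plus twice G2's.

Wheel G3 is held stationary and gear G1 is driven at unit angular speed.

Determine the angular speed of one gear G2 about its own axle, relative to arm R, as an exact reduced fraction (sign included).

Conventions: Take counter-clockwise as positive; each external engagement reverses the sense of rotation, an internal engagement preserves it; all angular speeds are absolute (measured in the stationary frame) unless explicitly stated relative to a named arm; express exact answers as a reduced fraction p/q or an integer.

recognized (axles ride arm R): planetary set, 38/27/92 teeth
ring teeth: 38 + 2·27 = 92
38(ω_sun−ω_arm) = −92(ω_ring−ω_arm),  ω_ring = 0, ω_sun = 1
38(1−ω_arm) = −92(0−ω_arm)  ⇒  130·ω_arm = 38  ⇒  ω_arm = 19/65
sun–planet mesh: 38·(1−19/65) = −27·(ω_p−ω_arm)  ⇒  ω_p−ω_arm = -1748/1755
exact speed ratio = -1748/1755

-1748/1755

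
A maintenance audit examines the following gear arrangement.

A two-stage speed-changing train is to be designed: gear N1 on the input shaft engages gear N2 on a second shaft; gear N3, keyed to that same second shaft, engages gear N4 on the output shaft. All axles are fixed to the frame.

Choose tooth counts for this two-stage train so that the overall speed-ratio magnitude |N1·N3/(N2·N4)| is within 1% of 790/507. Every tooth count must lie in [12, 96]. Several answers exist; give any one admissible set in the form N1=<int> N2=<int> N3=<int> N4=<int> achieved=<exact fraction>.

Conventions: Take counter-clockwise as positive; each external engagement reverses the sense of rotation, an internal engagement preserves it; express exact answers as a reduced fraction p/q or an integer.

2-stage fixed-axis compound train for ratio 790/507
target = 790/507 in lowest terms: an exact hit needs N1·N3 = k·790 and N2·N4 = k·507 for one integer k, every count in [12, 96]; additionally prefer no 1:1 stage (N1 ≠ N2, N3 ≠ N4)
k = 1: no 1:1-free in-range split of k·790 and k·507 into factor pairs; take k = 2
k = 2: N1·N3 = 1580 = 20·79, N2·N4 = 1014 = 13·78
achieved = 20·79/(13·78) = 790/507; |achieved − target| = 0 ≤ 79/5070 ✓

N1=20 N2=13 N3=79 N4=78 achieved=790/507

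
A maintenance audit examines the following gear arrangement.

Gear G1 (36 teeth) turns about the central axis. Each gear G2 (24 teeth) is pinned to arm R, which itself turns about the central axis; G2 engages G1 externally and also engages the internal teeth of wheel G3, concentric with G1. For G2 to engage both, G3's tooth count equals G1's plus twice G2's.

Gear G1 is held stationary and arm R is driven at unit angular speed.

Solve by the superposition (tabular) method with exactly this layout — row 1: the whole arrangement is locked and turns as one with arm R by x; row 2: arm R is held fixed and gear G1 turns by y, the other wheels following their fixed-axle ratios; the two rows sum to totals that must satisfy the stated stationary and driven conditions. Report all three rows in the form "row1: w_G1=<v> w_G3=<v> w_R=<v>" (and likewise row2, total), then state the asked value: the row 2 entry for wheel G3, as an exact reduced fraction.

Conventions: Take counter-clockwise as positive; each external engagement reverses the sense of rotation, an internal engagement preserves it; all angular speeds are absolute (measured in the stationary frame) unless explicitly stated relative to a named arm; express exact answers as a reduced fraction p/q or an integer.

row1: w_G1=1 w_G3=1 w_R=1
row2: w_G1=-1 w_G3=3/7 w_R=0
total: w_G1=0 w_G3=10/7 w_R=1
asked value: 3/7

recognized (axles ride arm R): planetary set, 36/24/84 teeth
row 1 (train locked, turned with arm): all members turn x
row 2: sun turns y, ring = −(36/84)·y, arm 0
boundary: total ω_sun = x + y = 0 and total ω_arm = x = 1  ⇒  y = -1, x = 1
row 2 ring = −(36/84)·(-1) = 3/7
totals (row 1 + row 2): sun 1 + (-1) = 0, ring 1 + 3/7 = 10/7, arm 1 + 0 = 1
asked cell (row2, ring) = 3/7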